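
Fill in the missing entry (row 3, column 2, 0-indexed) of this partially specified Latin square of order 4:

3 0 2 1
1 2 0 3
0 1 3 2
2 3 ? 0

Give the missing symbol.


Row 3 contains symbols [0, 2, 3] — missing [1].
Column 2 contains symbols [0, 2, 3] — missing [1].
The missing symbol must appear in both missing sets; intersection = [1].
Therefore the hidden value is 1.

Missing value = 1.


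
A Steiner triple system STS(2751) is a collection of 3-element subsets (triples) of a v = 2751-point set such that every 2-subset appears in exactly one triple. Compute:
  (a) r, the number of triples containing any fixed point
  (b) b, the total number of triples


An STS(v) is a 2-(v, 3, 1) BIBD: block size k = 3, λ = 1.
Replication: r(k − 1) = λ(v − 1) ⇒ r·2 = 2751 − 1 = 2750 ⇒ r = 1375.
Block count: bk = vr ⇒ b·3 = 2751·1375 = 3782625 ⇒ b = 1260875.
(Check via b = v(v − 1)/6 = 2751·2750/6 = 7565250/6 = 1260875.)

r = 1375, b = 1260875.


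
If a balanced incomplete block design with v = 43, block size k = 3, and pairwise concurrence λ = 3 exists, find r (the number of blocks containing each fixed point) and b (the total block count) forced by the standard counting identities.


Any 2-(v, k, λ) BIBD satisfies two necessary conditions:
  (i)  Each point sits in r blocks, and counting incidences through any fixed point gives r(k − 1) = λ(v − 1), so r = λ(v − 1)/(k − 1).
  (ii) Total incidences bk = vr, so b = vr/k.
Step 1: r = λ(v − 1)/(k − 1) = 3·(43 − 1)/(3 − 1) = 3·42/2 = 126/2 = 63.
Step 2: b = vr/k = 43·63/3 = 2709/3 = 903.
Check integrality: r = 63 ∈ Z ✓, b = 903 ∈ Z ✓.
(These identities are necessary conditions: they determine r and b for any design with these parameters, but do not by themselves prove that one exists.)

r = 63, b = 903.


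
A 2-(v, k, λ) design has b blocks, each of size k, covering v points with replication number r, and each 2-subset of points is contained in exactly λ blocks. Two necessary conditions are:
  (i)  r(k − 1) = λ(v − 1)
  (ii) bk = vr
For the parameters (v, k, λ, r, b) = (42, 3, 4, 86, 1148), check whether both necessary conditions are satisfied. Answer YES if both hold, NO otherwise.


Condition (i): r(k − 1) = 86·2 = 172; λ(v − 1) = 4·41 = 164. Match? NO.
Condition (ii): bk = 1148·3 = 3444; vr = 42·86 = 3612. Match? NO.
Both conditions hold? NO.

NO


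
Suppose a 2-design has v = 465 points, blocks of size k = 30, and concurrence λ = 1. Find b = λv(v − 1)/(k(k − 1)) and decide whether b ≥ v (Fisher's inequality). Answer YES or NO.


r = λ(v − 1)/(k − 1) = 1·464/29 = 16.
b = vr/k = 465·16/30 = 248.
Fisher's inequality: b ≥ v ⇔ 248 ≥ 465? NO.

NO


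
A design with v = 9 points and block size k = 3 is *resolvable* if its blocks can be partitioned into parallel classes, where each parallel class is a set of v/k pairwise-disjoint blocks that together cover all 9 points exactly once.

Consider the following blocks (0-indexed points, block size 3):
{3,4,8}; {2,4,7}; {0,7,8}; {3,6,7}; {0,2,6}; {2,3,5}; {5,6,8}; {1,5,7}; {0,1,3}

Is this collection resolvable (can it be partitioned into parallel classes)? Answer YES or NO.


v = 9, block size k = 3, number of blocks = 9.
For resolvability, blocks must partition into parallel classes of size v/k = 3.
Total blocks must therefore be a multiple of 3: 9 = 3·3 + 0 ⇒ divisible ✓.
Consider block {0,7,8}. The only other block(s) in the collection disjoint from it are {2,3,5} — just 1 block(s). Any parallel class containing {0,7,8} would need 2 other blocks each disjoint from it, so no parallel class of size 3 can contain {0,7,8}.
Since every block must belong to some parallel class in a resolution, the collection cannot be partitioned into parallel classes.
Resolvable? NO.

NO


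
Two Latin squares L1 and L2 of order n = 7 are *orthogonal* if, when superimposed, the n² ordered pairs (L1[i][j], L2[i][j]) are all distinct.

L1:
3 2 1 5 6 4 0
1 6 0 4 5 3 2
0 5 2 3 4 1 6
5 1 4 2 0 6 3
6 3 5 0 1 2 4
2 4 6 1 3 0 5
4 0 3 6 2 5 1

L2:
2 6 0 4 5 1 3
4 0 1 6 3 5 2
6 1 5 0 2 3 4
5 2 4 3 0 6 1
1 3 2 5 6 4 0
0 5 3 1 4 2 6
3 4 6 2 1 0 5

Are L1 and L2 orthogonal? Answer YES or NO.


Form the n² = 49 superimposed pairs (L1[i][j], L2[i][j]), row by row (rows and columns indexed from 0):
row 0: (3,2) (2,6) (1,0) (5,4) (6,5) (4,1) (0,3)
row 1: (1,4) (6,0) (0,1) (4,6) (5,3) (3,5) (2,2)
row 2: (0,6) (5,1) (2,5) (3,0) (4,2) (1,3) (6,4)
row 3: (5,5) (1,2) (4,4) (2,3) (0,0) (6,6) (3,1)
row 4: (6,1) (3,3) (5,2) (0,5) (1,6) (2,4) (4,0)
row 5: (2,0) (4,5) (6,3) (1,1) (3,4) (0,2) (5,6)
row 6: (4,3) (0,4) (3,6) (6,2) (2,1) (5,0) (1,5)
Orthogonality requires all 49 pairs distinct.
Check by first coordinate: for each symbol s of L1, list the L2 entries in the n cells where L1 = s; they must all differ.
  L1 = 0: L2 entries (in reading order) 3, 1, 6, 0, 5, 2, 4 — all 7 distinct ✓
  L1 = 1: L2 entries (in reading order) 0, 4, 3, 2, 6, 1, 5 — all 7 distinct ✓
  L1 = 2: L2 entries (in reading order) 6, 2, 5, 3, 4, 0, 1 — all 7 distinct ✓
  L1 = 3: L2 entries (in reading order) 2, 5, 0, 1, 3, 4, 6 — all 7 distinct ✓
  L1 = 4: L2 entries (in reading order) 1, 6, 2, 4, 0, 5, 3 — all 7 distinct ✓
  L1 = 5: L2 entries (in reading order) 4, 3, 1, 5, 2, 6, 0 — all 7 distinct ✓
  L1 = 6: L2 entries (in reading order) 5, 0, 4, 6, 1, 3, 2 — all 7 distinct ✓
Every symbol of L1 meets every symbol of L2 exactly once, so all 49 pairs are distinct (49 of 49).
Conclusion: YES.

YES


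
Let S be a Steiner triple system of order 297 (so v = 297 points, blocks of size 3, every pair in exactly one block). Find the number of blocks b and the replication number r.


An STS(v) is a 2-(v, 3, 1) BIBD: block size k = 3, λ = 1.
Replication: r(k − 1) = λ(v − 1) ⇒ r·2 = 297 − 1 = 296 ⇒ r = 148.
Block count: bk = vr ⇒ b·3 = 297·148 = 43956 ⇒ b = 14652.

r = 148, b = 14652.


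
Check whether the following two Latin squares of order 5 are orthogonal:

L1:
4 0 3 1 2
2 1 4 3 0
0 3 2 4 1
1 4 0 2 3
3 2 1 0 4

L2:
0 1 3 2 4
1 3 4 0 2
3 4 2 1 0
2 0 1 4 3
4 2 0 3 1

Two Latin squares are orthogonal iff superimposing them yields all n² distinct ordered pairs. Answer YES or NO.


Form the n² = 25 superimposed pairs (L1[i][j], L2[i][j]), row by row (rows and columns indexed from 0):
row 0: (4,0) (0,1) (3,3) (1,2) (2,4)
row 1: (2,1) (1,3) (4,4) (3,0) (0,2)
row 2: (0,3) (3,4) (2,2) (4,1) (1,0)
row 3: (1,2) (4,0) (0,1) (2,4) (3,3)
row 4: (3,4) (2,2) (1,0) (0,3) (4,1)
Orthogonality requires all 25 pairs distinct.
But the pair (1,2) repeats: cell (0,3) has L1 = 1, L2 = 2, and cell (3,0) has L1 = 1, L2 = 2.
A repeated pair means some other pair never occurs (only 15 distinct pairs out of 25), so the squares are not orthogonal.
Conclusion: NO.

NO


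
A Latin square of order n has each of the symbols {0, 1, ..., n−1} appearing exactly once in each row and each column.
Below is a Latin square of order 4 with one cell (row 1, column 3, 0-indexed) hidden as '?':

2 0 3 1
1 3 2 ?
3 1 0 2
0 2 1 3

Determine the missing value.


Row 1 contains symbols [1, 2, 3] — missing [0].
Column 3 contains symbols [1, 2, 3] — missing [0].
The missing symbol must appear in both missing sets; intersection = [0].
Therefore the hidden value is 0.

Missing value = 0.


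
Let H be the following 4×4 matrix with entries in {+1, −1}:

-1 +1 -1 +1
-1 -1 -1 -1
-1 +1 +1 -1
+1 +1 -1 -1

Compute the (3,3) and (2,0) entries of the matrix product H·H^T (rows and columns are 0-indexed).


Row 0 of H: [-1, 1, -1, 1].
Row 2 of H: [-1, 1, 1, -1].
Row 3 of H: [1, 1, -1, -1].
(H·H^T)[3][3] = Σ_j H[3][j]·H[3][j] = (1)² + (1)² + (-1)² + (-1)² = 1 + 1 + 1 + 1 = 4.
(H·H^T)[2][0] = Σ_j H[2][j]·H[0][j] = (-1)·(-1) + (1)·(1) + (1)·(-1) + (-1)·(1) = 1 + 1 + -1 + -1 = 0.
So rows 2 and 0 are orthogonal; the diagonal entry equals n = 4.

(3,3) entry = 4; (2,0) entry = 0.


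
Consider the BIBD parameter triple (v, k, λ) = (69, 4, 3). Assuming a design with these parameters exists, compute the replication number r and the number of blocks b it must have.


Any 2-(v, k, λ) BIBD satisfies two necessary conditions:
  (i)  Each point sits in r blocks, and counting incidences through any fixed point gives r(k − 1) = λ(v − 1), so r = λ(v − 1)/(k − 1).
  (ii) Total incidences bk = vr, so b = vr/k.
Step 1: r = λ(v − 1)/(k − 1) = 3·(69 − 1)/(4 − 1) = 3·68/3 = 204/3 = 68.
Step 2: b = vr/k = 69·68/4 = 4692/4 = 1173.
Check integrality: r = 68 ∈ Z ✓, b = 1173 ∈ Z ✓.
(These identities are necessary conditions: they determine r and b for any design with these parameters, but do not by themselves prove that one exists.)

r = 68, b = 1173.


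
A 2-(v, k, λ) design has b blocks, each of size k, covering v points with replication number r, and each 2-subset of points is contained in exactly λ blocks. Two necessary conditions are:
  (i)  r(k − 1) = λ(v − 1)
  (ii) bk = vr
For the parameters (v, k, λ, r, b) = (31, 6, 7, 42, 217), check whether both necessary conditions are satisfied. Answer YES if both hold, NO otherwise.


Condition (i): r(k − 1) = 42·5 = 210; λ(v − 1) = 7·30 = 210. Match? YES.
Condition (ii): bk = 217·6 = 1302; vr = 31·42 = 1302. Match? YES.
Both conditions hold? YES.

YES


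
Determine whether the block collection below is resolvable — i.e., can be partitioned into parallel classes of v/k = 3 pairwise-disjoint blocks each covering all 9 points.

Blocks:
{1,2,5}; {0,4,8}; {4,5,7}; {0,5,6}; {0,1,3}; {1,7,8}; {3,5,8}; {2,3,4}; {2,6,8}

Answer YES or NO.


v = 9, block size k = 3, number of blocks = 9.
For resolvability, blocks must partition into parallel classes of size v/k = 3.
Total blocks must therefore be a multiple of 3: 9 = 3·3 + 0 ⇒ divisible ✓.
Consider block {1,2,5}. The only other block(s) in the collection disjoint from it are {0,4,8} — just 1 block(s). Any parallel class containing {1,2,5} would need 2 other blocks each disjoint from it, so no parallel class of size 3 can contain {1,2,5}.
Since every block must belong to some parallel class in a resolution, the collection cannot be partitioned into parallel classes.
Resolvable? NO.

NO


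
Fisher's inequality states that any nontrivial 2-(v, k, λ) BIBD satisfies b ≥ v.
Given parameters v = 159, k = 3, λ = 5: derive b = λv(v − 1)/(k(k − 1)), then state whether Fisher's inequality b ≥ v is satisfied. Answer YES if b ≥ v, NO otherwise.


b = λv(v − 1)/(k(k − 1)) = 5·159·158/(3·2) = 125610/6 = 20935.
Compare with v = 159: b ≥ v, so Fisher's inequality holds.

YES


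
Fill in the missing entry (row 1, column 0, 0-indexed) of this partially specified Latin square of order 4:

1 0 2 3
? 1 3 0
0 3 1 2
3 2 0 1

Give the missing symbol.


Row 1 contains symbols [0, 1, 3] — missing [2].
Column 0 contains symbols [0, 1, 3] — missing [2].
The missing symbol must appear in both missing sets; intersection = [2].
Therefore the hidden value is 2.

Missing value = 2.


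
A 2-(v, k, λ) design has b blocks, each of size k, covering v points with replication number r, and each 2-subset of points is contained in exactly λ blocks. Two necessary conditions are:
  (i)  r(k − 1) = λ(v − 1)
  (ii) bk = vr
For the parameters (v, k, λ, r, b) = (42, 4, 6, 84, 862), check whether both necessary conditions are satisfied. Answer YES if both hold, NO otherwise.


Condition (i): r(k − 1) = 84·3 = 252; λ(v − 1) = 6·41 = 246. Match? NO.
Condition (ii): bk = 862·4 = 3448; vr = 42·84 = 3528. Match? NO.
Both conditions hold? NO.

NO


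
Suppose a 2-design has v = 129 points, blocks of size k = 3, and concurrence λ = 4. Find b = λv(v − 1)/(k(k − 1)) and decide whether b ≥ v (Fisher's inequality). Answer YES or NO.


r = λ(v − 1)/(k − 1) = 4·128/2 = 256.
b = vr/k = 129·256/3 = 11008.
Fisher's inequality: b ≥ v ⇔ 11008 ≥ 129? YES.

YES


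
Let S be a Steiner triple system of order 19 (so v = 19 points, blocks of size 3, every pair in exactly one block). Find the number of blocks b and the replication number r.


An STS(v) is a 2-(v, 3, 1) BIBD: block size k = 3, λ = 1.
Replication: r(k − 1) = λ(v − 1) ⇒ r·2 = 19 − 1 = 18 ⇒ r = 9.
Block count: bk = vr ⇒ b·3 = 19·9 = 171 ⇒ b = 57.
(Check via b = v(v − 1)/6 = 19·18/6 = 342/6 = 57.)

r = 9, b = 57.


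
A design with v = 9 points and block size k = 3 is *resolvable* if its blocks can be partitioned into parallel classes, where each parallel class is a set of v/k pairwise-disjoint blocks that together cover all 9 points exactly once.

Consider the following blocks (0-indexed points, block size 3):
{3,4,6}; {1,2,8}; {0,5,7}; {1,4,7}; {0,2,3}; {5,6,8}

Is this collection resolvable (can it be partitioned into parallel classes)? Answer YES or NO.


v = 9, block size k = 3, number of blocks = 6.
For resolvability, blocks must partition into parallel classes of size v/k = 3.
Total blocks must therefore be a multiple of 3: 6 = 3·2 + 0 ⇒ divisible ✓.
Greedy packing gives 2 candidate class(es). Each should be a full parallel class (size 3, covers all 9 points).
  Class 1 (3 blocks): {3,4,6}; {1,2,8}; {0,5,7}. Points covered: [0, 1, 2, 3, 4, 5, 6, 7, 8].
  Class 2 (3 blocks): {1,4,7}; {0,2,3}; {5,6,8}. Points covered: [0, 1, 2, 3, 4, 5, 6, 7, 8].
All classes full (size 3)? YES. All classes cover every point? YES.
Resolvable? YES.

YES


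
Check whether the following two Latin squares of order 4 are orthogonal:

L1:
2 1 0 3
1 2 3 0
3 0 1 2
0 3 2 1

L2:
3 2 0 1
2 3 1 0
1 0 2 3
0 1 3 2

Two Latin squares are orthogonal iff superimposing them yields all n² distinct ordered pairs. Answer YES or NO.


Form the n² = 16 superimposed pairs (L1[i][j], L2[i][j]), row by row (rows and columns indexed from 0):
row 0: (2,3) (1,2) (0,0) (3,1)
row 1: (1,2) (2,3) (3,1) (0,0)
row 2: (3,1) (0,0) (1,2) (2,3)
row 3: (0,0) (3,1) (2,3) (1,2)
Orthogonality requires all 16 pairs distinct.
But the pair (1,2) repeats: cell (0,1) has L1 = 1, L2 = 2, and cell (1,0) has L1 = 1, L2 = 2.
A repeated pair means some other pair never occurs (only 4 distinct pairs out of 16), so the squares are not orthogonal.
Conclusion: NO.

NO


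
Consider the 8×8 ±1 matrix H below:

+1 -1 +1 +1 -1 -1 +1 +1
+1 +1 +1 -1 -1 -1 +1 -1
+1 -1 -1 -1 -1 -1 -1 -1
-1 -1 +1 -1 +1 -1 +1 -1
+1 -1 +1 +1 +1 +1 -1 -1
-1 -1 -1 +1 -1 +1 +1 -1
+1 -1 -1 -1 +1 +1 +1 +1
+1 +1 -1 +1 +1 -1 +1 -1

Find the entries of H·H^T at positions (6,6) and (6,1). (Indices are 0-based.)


Row 1 of H: [1, 1, 1, -1, -1, -1, 1, -1].
Row 6 of H: [1, -1, -1, -1, 1, 1, 1, 1].
(H·H^T)[6][6] = Σ_j H[6][j]·H[6][j] = (1)² + (-1)² + (-1)² + (-1)² + (1)² + (1)² + (1)² + (1)² = 1 + 1 + 1 + 1 + 1 + 1 + 1 + 1 = 8.
(H·H^T)[6][1] = Σ_j H[6][j]·H[1][j] = (1)·(1) + (-1)·(1) + (-1)·(1) + (-1)·(-1) + (1)·(-1) + (1)·(-1) + (1)·(1) + (1)·(-1) = 1 + -1 + -1 + 1 + -1 + -1 + 1 + -1 = -2.
Rows 6 and 1 are not orthogonal (dot product = -2 ≠ 0), so H is not a Hadamard matrix.

(6,6) entry = 8; (6,1) entry = -2.


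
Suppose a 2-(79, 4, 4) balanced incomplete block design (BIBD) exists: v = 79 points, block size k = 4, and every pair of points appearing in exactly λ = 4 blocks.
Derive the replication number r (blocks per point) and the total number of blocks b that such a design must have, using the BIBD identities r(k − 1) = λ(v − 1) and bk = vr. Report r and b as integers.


Any 2-(v, k, λ) BIBD satisfies two necessary conditions:
  (i)  Each point sits in r blocks, and counting incidences through any fixed point gives r(k − 1) = λ(v − 1), so r = λ(v − 1)/(k − 1).
  (ii) Total incidences bk = vr, so b = vr/k.
Step 1: r = λ(v − 1)/(k − 1) = 4·(79 − 1)/(4 − 1) = 4·78/3 = 312/3 = 104.
Step 2: b = vr/k = 79·104/4 = 8216/4 = 2054.
Check integrality: r = 104 ∈ Z ✓, b = 2054 ∈ Z ✓.
(These identities are necessary conditions: they determine r and b for any design with these parameters, but do not by themselves prove that one exists.)

r = 104, b = 2054.


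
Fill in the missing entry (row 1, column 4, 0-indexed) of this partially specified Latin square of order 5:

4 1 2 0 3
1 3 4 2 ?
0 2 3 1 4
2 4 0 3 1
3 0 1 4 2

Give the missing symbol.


Row 1 contains symbols [1, 2, 3, 4] — missing [0].
Column 4 contains symbols [1, 2, 3, 4] — missing [0].
The missing symbol must appear in both missing sets; intersection = [0].
Therefore the hidden value is 0.

Missing value = 0.


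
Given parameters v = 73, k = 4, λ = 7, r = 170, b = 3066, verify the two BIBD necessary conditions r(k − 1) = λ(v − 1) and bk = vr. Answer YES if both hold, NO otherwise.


Condition (i): r(k − 1) = 170·3 = 510; λ(v − 1) = 7·72 = 504. Match? NO.
Condition (ii): bk = 3066·4 = 12264; vr = 73·170 = 12410. Match? NO.
Both conditions hold? NO.

NO


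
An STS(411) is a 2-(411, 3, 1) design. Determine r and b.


An STS(v) is a 2-(v, 3, 1) BIBD: block size k = 3, λ = 1.
Replication: r(k − 1) = λ(v − 1) ⇒ r·2 = 411 − 1 = 410 ⇒ r = 205.
Block count: b = v(v − 1)/6 = 411·410/6 = 168510/6 = 28085.
(Check via bk = vr: 28085·3 = 84255 = 411·205 = 84255 ✓.)

r = 205, b = 28085.


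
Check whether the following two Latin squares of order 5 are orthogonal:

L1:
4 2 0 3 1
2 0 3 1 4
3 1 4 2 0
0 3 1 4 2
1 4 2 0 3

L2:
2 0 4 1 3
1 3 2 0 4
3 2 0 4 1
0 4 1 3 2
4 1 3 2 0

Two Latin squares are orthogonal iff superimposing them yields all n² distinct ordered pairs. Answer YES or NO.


Form the n² = 25 superimposed pairs (L1[i][j], L2[i][j]), row by row (rows and columns indexed from 0):
row 0: (4,2) (2,0) (0,4) (3,1) (1,3)
row 1: (2,1) (0,3) (3,2) (1,0) (4,4)
row 2: (3,3) (1,2) (4,0) (2,4) (0,1)
row 3: (0,0) (3,4) (1,1) (4,3) (2,2)
row 4: (1,4) (4,1) (2,3) (0,2) (3,0)
Orthogonality requires all 25 pairs distinct.
Check by first coordinate: for each symbol s of L1, list the L2 entries in the n cells where L1 = s; they must all differ.
  L1 = 0: L2 entries (in reading order) 4, 3, 1, 0, 2 — all 5 distinct ✓
  L1 = 1: L2 entries (in reading order) 3, 0, 2, 1, 4 — all 5 distinct ✓
  L1 = 2: L2 entries (in reading order) 0, 1, 4, 2, 3 — all 5 distinct ✓
  L1 = 3: L2 entries (in reading order) 1, 2, 3, 4, 0 — all 5 distinct ✓
  L1 = 4: L2 entries (in reading order) 2, 4, 0, 3, 1 — all 5 distinct ✓
Every symbol of L1 meets every symbol of L2 exactly once, so all 25 pairs are distinct (25 of 25).
Conclusion: YES.

YES


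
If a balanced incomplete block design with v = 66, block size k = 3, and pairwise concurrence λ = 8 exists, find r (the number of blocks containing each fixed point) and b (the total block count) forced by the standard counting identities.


Any 2-(v, k, λ) BIBD satisfies two necessary conditions:
  (i)  Each point sits in r blocks, and counting incidences through any fixed point gives r(k − 1) = λ(v − 1), so r = λ(v − 1)/(k − 1).
  (ii) Total incidences bk = vr, so b = vr/k.
Step 1: r = λ(v − 1)/(k − 1) = 8·(66 − 1)/(3 − 1) = 8·65/2 = 520/2 = 260.
Step 2: b = vr/k = 66·260/3 = 17160/3 = 5720.
Check integrality: r = 260 ∈ Z ✓, b = 5720 ∈ Z ✓.
(These identities are necessary conditions: they determine r and b for any design with these parameters, but do not by themselves prove that one exists.)

r = 260, b = 5720.


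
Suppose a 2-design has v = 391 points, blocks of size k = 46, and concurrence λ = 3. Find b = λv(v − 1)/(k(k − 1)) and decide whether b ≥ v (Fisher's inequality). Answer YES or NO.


b = λv(v − 1)/(k(k − 1)) = 3·391·390/(46·45) = 457470/2070 = 221.
Compare with v = 391: b < v, so Fisher's inequality fails.

NO


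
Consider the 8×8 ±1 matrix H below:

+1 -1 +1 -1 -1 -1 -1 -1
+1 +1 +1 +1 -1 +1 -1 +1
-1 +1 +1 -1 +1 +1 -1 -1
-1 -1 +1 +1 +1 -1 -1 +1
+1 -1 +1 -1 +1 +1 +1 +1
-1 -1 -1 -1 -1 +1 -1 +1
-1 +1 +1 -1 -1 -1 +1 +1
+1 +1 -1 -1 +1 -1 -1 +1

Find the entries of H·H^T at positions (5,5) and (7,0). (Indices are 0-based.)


Row 0 of H: [1, -1, 1, -1, -1, -1, -1, -1].
Row 5 of H: [-1, -1, -1, -1, -1, 1, -1, 1].
Row 7 of H: [1, 1, -1, -1, 1, -1, -1, 1].
(H·H^T)[5][5] = Σ_j H[5][j]·H[5][j] = (-1)² + (-1)² + (-1)² + (-1)² + (-1)² + (1)² + (-1)² + (1)² = 1 + 1 + 1 + 1 + 1 + 1 + 1 + 1 = 8.
(H·H^T)[7][0] = Σ_j H[7][j]·H[0][j] = (1)·(1) + (1)·(-1) + (-1)·(1) + (-1)·(-1) + (1)·(-1) + (-1)·(-1) + (-1)·(-1) + (1)·(-1) = 1 + -1 + -1 + 1 + -1 + 1 + 1 + -1 = 0.
So rows 7 and 0 are orthogonal; the diagonal entry equals n = 8.

(5,5) entry = 8; (7,0) entry = 0.


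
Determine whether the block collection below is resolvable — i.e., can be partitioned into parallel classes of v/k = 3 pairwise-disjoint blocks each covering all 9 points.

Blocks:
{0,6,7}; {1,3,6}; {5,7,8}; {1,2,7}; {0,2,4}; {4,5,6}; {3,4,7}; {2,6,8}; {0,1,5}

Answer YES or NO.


v = 9, block size k = 3, number of blocks = 9.
For resolvability, blocks must partition into parallel classes of size v/k = 3.
Total blocks must therefore be a multiple of 3: 9 = 3·3 + 0 ⇒ divisible ✓.
Consider block {0,6,7}. It intersects every other block in the collection, so no parallel class of size 3 can contain it.
Since every block must belong to some parallel class in a resolution, the collection cannot be partitioned into parallel classes.
Resolvable? NO.

NO


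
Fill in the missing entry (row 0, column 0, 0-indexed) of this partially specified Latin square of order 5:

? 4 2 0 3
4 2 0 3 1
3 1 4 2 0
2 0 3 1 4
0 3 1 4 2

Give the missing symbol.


Row 0 contains symbols [0, 2, 3, 4] — missing [1].
Column 0 contains symbols [0, 2, 3, 4] — missing [1].
The missing symbol must appear in both missing sets; intersection = [1].
Therefore the hidden value is 1.

Missing value = 1.


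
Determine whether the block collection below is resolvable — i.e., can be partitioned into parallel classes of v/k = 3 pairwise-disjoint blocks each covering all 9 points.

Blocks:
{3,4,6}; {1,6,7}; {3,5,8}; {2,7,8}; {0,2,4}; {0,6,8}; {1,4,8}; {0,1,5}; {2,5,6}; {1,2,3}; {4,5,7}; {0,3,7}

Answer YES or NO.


v = 9, block size k = 3, number of blocks = 12.
For resolvability, blocks must partition into parallel classes of size v/k = 3.
Total blocks must therefore be a multiple of 3: 12 = 3·4 + 0 ⇒ divisible ✓.
Greedy packing gives 4 candidate class(es). Each should be a full parallel class (size 3, covers all 9 points).
  Class 1 (3 blocks): {3,4,6}; {2,7,8}; {0,1,5}. Points covered: [0, 1, 2, 3, 4, 5, 6, 7, 8].
  Class 2 (3 blocks): {1,6,7}; {3,5,8}; {0,2,4}. Points covered: [0, 1, 2, 3, 4, 5, 6, 7, 8].
  Class 3 (3 blocks): {0,6,8}; {1,2,3}; {4,5,7}. Points covered: [0, 1, 2, 3, 4, 5, 6, 7, 8].
  Class 4 (3 blocks): {1,4,8}; {2,5,6}; {0,3,7}. Points covered: [0, 1, 2, 3, 4, 5, 6, 7, 8].
All classes full (size 3)? YES. All classes cover every point? YES.
Resolvable? YES.

YES


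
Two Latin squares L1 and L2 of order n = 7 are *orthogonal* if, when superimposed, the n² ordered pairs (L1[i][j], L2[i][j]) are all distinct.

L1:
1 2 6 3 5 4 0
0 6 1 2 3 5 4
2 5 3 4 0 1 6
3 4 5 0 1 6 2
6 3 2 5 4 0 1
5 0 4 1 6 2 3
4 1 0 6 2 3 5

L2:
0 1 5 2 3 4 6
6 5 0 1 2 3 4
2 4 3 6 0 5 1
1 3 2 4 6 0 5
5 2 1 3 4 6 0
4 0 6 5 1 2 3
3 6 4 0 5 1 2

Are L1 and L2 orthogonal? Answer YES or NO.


Form the n² = 49 superimposed pairs (L1[i][j], L2[i][j]), row by row (rows and columns indexed from 0):
row 0: (1,0) (2,1) (6,5) (3,2) (5,3) (4,4) (0,6)
row 1: (0,6) (6,5) (1,0) (2,1) (3,2) (5,3) (4,4)
row 2: (2,2) (5,4) (3,3) (4,6) (0,0) (1,5) (6,1)
row 3: (3,1) (4,3) (5,2) (0,4) (1,6) (6,0) (2,5)
row 4: (6,5) (3,2) (2,1) (5,3) (4,4) (0,6) (1,0)
row 5: (5,4) (0,0) (4,6) (1,5) (6,1) (2,2) (3,3)
row 6: (4,3) (1,6) (0,4) (6,0) (2,5) (3,1) (5,2)
Orthogonality requires all 49 pairs distinct.
But the pair (0,6) repeats: cell (0,6) has L1 = 0, L2 = 6, and cell (1,0) has L1 = 0, L2 = 6.
A repeated pair means some other pair never occurs (only 21 distinct pairs out of 49), so the squares are not orthogonal.
Conclusion: NO.

NO


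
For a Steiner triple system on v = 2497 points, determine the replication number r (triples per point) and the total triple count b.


An STS(v) is a 2-(v, 3, 1) BIBD: block size k = 3, λ = 1.
Replication: r(k − 1) = λ(v − 1) ⇒ r·2 = 2497 − 1 = 2496 ⇒ r = 1248.
Block count: bk = vr ⇒ b·3 = 2497·1248 = 3116256 ⇒ b = 1038752.

r = 1248, b = 1038752.


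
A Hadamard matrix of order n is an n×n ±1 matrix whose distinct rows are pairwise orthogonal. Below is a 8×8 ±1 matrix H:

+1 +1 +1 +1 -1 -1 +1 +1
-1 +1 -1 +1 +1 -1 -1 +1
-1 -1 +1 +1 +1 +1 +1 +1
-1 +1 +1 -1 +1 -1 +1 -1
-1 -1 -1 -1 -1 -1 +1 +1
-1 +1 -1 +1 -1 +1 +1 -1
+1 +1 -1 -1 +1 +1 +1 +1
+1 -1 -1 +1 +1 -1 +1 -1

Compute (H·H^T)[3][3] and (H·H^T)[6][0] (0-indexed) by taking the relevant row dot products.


Row 0 of H: [1, 1, 1, 1, -1, -1, 1, 1].
Row 3 of H: [-1, 1, 1, -1, 1, -1, 1, -1].
Row 6 of H: [1, 1, -1, -1, 1, 1, 1, 1].
(H·H^T)[3][3] = Σ_j H[3][j]·H[3][j] = (-1)² + (1)² + (1)² + (-1)² + (1)² + (-1)² + (1)² + (-1)² = 1 + 1 + 1 + 1 + 1 + 1 + 1 + 1 = 8.
(H·H^T)[6][0] = Σ_j H[6][j]·H[0][j] = (1)·(1) + (1)·(1) + (-1)·(1) + (-1)·(1) + (1)·(-1) + (1)·(-1) + (1)·(1) + (1)·(1) = 1 + 1 + -1 + -1 + -1 + -1 + 1 + 1 = 0.
So rows 6 and 0 are orthogonal; the diagonal entry equals n = 8.

(3,3) entry = 8; (6,0) entry = 0.


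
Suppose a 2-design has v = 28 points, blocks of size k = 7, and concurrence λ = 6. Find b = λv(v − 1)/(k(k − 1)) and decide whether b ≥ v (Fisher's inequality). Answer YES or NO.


b = λv(v − 1)/(k(k − 1)) = 6·28·27/(7·6) = 4536/42 = 108.
Compare with v = 28: b ≥ v, so Fisher's inequality holds.

YES


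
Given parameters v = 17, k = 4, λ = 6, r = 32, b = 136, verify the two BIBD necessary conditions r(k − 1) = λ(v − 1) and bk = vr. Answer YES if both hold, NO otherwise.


Condition (i): r(k − 1) = 32·3 = 96; λ(v − 1) = 6·16 = 96. Match? YES.
Condition (ii): bk = 136·4 = 544; vr = 17·32 = 544. Match? YES.
Both conditions hold? YES.

YES


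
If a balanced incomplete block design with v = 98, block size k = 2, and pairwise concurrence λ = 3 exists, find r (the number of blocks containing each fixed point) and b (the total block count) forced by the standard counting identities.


Any 2-(v, k, λ) BIBD satisfies two necessary conditions:
  (i)  Each point sits in r blocks, and counting incidences through any fixed point gives r(k − 1) = λ(v − 1), so r = λ(v − 1)/(k − 1).
  (ii) Total incidences bk = vr, so b = vr/k.
Step 1: r = λ(v − 1)/(k − 1) = 3·(98 − 1)/(2 − 1) = 3·97/1 = 291/1 = 291.
Step 2: b = vr/k = 98·291/2 = 28518/2 = 14259.
Check integrality: r = 291 ∈ Z ✓, b = 14259 ∈ Z ✓.
(These identities are necessary conditions: they determine r and b for any design with these parameters, but do not by themselves prove that one exists.)

r = 291, b = 14259.


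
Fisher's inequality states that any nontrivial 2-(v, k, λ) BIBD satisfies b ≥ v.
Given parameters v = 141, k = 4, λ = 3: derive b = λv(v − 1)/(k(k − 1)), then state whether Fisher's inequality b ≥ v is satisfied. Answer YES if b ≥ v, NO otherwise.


r = λ(v − 1)/(k − 1) = 3·140/3 = 140.
b = vr/k = 141·140/4 = 4935.
Fisher's inequality: b ≥ v ⇔ 4935 ≥ 141? YES.

YES


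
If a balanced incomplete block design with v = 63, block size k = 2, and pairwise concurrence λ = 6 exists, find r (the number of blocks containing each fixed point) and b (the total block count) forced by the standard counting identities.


Any 2-(v, k, λ) BIBD satisfies two necessary conditions:
  (i)  Each point sits in r blocks, and counting incidences through any fixed point gives r(k − 1) = λ(v − 1), so r = λ(v − 1)/(k − 1).
  (ii) Total incidences bk = vr, so b = vr/k.
Step 1: r = λ(v − 1)/(k − 1) = 6·(63 − 1)/(2 − 1) = 6·62/1 = 372/1 = 372.
Step 2: b = vr/k = 63·372/2 = 23436/2 = 11718.
Check integrality: r = 372 ∈ Z ✓, b = 11718 ∈ Z ✓.
(These identities are necessary conditions: they determine r and b for any design with these parameters, but do not by themselves prove that one exists.)

r = 372, b = 11718.


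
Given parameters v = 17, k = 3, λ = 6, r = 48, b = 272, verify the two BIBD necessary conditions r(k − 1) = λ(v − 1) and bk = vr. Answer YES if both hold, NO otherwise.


Condition (i): r(k − 1) = 48·2 = 96; λ(v − 1) = 6·16 = 96. Match? YES.
Condition (ii): bk = 272·3 = 816; vr = 17·48 = 816. Match? YES.
Both conditions hold? YES.

YES


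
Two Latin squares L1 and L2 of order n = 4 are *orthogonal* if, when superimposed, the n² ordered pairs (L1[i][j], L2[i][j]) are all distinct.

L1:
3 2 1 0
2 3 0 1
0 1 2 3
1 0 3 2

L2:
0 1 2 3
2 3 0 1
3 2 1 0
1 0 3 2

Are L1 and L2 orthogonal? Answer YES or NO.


Form the n² = 16 superimposed pairs (L1[i][j], L2[i][j]), row by row (rows and columns indexed from 0):
row 0: (3,0) (2,1) (1,2) (0,3)
row 1: (2,2) (3,3) (0,0) (1,1)
row 2: (0,3) (1,2) (2,1) (3,0)
row 3: (1,1) (0,0) (3,3) (2,2)
Orthogonality requires all 16 pairs distinct.
But the pair (0,3) repeats: cell (0,3) has L1 = 0, L2 = 3, and cell (2,0) has L1 = 0, L2 = 3.
A repeated pair means some other pair never occurs (only 8 distinct pairs out of 16), so the squares are not orthogonal.
Conclusion: NO.

NO


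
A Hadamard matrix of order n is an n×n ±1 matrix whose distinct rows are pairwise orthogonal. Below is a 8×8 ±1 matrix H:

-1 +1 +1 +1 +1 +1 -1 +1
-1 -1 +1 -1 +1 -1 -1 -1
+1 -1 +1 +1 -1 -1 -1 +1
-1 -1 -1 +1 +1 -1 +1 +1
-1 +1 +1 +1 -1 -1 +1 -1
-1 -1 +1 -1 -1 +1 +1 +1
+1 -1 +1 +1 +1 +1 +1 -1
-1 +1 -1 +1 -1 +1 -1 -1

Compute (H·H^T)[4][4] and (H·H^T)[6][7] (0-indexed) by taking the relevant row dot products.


Row 4 of H: [-1, 1, 1, 1, -1, -1, 1, -1].
Row 6 of H: [1, -1, 1, 1, 1, 1, 1, -1].
Row 7 of H: [-1, 1, -1, 1, -1, 1, -1, -1].
(H·H^T)[4][4] = Σ_j H[4][j]·H[4][j] = (-1)² + (1)² + (1)² + (1)² + (-1)² + (-1)² + (1)² + (-1)² = 1 + 1 + 1 + 1 + 1 + 1 + 1 + 1 = 8.
(H·H^T)[6][7] = Σ_j H[6][j]·H[7][j] = (1)·(-1) + (-1)·(1) + (1)·(-1) + (1)·(1) + (1)·(-1) + (1)·(1) + (1)·(-1) + (-1)·(-1) = -1 + -1 + -1 + 1 + -1 + 1 + -1 + 1 = -2.
Rows 6 and 7 are not orthogonal (dot product = -2 ≠ 0), so H is not a Hadamard matrix.

(4,4) entry = 8; (6,7) entry = -2.


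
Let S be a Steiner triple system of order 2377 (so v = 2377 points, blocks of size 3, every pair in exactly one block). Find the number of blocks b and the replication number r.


An STS(v) is a 2-(v, 3, 1) BIBD: block size k = 3, λ = 1.
Replication: r(k − 1) = λ(v − 1) ⇒ r·2 = 2377 − 1 = 2376 ⇒ r = 1188.
Block count: bk = vr ⇒ b·3 = 2377·1188 = 2823876 ⇒ b = 941292.

r = 1188, b = 941292.


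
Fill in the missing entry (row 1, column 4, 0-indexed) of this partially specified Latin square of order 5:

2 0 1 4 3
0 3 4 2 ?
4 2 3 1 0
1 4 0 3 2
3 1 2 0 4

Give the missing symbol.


Row 1 contains symbols [0, 2, 3, 4] — missing [1].
Column 4 contains symbols [0, 2, 3, 4] — missing [1].
The missing symbol must appear in both missing sets; intersection = [1].
Therefore the hidden value is 1.

Missing value = 1.


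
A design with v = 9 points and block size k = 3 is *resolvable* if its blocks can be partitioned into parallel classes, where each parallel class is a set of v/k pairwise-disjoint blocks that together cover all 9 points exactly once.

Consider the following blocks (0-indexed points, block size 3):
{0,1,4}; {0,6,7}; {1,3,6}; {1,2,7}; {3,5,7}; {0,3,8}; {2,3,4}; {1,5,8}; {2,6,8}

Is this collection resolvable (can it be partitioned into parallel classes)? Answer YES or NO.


v = 9, block size k = 3, number of blocks = 9.
For resolvability, blocks must partition into parallel classes of size v/k = 3.
Total blocks must therefore be a multiple of 3: 9 = 3·3 + 0 ⇒ divisible ✓.
Consider block {1,3,6}. It intersects every other block in the collection, so no parallel class of size 3 can contain it.
Since every block must belong to some parallel class in a resolution, the collection cannot be partitioned into parallel classes.
Resolvable? NO.

NO


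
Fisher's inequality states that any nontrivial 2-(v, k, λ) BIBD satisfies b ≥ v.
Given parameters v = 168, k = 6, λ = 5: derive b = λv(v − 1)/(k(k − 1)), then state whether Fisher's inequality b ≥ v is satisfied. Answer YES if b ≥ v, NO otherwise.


b = λv(v − 1)/(k(k − 1)) = 5·168·167/(6·5) = 140280/30 = 4676.
Compare with v = 168: b ≥ v, so Fisher's inequality holds.

YES


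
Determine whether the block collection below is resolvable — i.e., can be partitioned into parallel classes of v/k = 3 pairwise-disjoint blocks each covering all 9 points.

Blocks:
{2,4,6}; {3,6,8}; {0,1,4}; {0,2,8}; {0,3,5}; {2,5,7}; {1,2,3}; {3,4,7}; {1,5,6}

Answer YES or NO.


v = 9, block size k = 3, number of blocks = 9.
For resolvability, blocks must partition into parallel classes of size v/k = 3.
Total blocks must therefore be a multiple of 3: 9 = 3·3 + 0 ⇒ divisible ✓.
Consider block {2,4,6}. The only other block(s) in the collection disjoint from it are {0,3,5} — just 1 block(s). Any parallel class containing {2,4,6} would need 2 other blocks each disjoint from it, so no parallel class of size 3 can contain {2,4,6}.
Since every block must belong to some parallel class in a resolution, the collection cannot be partitioned into parallel classes.
Resolvable? NO.

NO


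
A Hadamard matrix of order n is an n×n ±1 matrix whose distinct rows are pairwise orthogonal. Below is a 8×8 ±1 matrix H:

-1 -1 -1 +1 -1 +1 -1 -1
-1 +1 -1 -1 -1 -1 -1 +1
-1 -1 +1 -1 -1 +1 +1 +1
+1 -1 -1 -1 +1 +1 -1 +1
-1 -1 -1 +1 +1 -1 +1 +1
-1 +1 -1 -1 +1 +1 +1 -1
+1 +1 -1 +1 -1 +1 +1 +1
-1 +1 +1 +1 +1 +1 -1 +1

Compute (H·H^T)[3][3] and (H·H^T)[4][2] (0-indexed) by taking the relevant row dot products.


Row 2 of H: [-1, -1, 1, -1, -1, 1, 1, 1].
Row 3 of H: [1, -1, -1, -1, 1, 1, -1, 1].
Row 4 of H: [-1, -1, -1, 1, 1, -1, 1, 1].
(H·H^T)[3][3] = Σ_j H[3][j]·H[3][j] = (1)² + (-1)² + (-1)² + (-1)² + (1)² + (1)² + (-1)² + (1)² = 1 + 1 + 1 + 1 + 1 + 1 + 1 + 1 = 8.
(H·H^T)[4][2] = Σ_j H[4][j]·H[2][j] = (-1)·(-1) + (-1)·(-1) + (-1)·(1) + (1)·(-1) + (1)·(-1) + (-1)·(1) + (1)·(1) + (1)·(1) = 1 + 1 + -1 + -1 + -1 + -1 + 1 + 1 = 0.
So rows 4 and 2 are orthogonal; the diagonal entry equals n = 8.

(3,3) entry = 8; (4,2) entry = 0.


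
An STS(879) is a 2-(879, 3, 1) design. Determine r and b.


An STS(v) is a 2-(v, 3, 1) BIBD: block size k = 3, λ = 1.
Replication: r(k − 1) = λ(v − 1) ⇒ r·2 = 879 − 1 = 878 ⇒ r = 439.
Block count: b = v(v − 1)/6 = 879·878/6 = 771762/6 = 128627.
(Check via bk = vr: 128627·3 = 385881 = 879·439 = 385881 ✓.)

r = 439, b = 128627.


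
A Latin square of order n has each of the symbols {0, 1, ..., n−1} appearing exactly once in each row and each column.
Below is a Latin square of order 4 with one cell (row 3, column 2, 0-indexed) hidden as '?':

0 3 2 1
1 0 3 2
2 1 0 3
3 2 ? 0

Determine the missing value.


Row 3 contains symbols [0, 2, 3] — missing [1].
Column 2 contains symbols [0, 2, 3] — missing [1].
The missing symbol must appear in both missing sets; intersection = [1].
Therefore the hidden value is 1.

Missing value = 1.


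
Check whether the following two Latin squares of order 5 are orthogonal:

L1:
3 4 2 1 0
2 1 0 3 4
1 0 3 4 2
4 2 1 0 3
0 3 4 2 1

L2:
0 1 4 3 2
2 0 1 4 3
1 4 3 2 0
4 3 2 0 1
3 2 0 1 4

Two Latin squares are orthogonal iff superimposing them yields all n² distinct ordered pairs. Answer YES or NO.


Form the n² = 25 superimposed pairs (L1[i][j], L2[i][j]), row by row (rows and columns indexed from 0):
row 0: (3,0) (4,1) (2,4) (1,3) (0,2)
row 1: (2,2) (1,0) (0,1) (3,4) (4,3)
row 2: (1,1) (0,4) (3,3) (4,2) (2,0)
row 3: (4,4) (2,3) (1,2) (0,0) (3,1)
row 4: (0,3) (3,2) (4,0) (2,1) (1,4)
Orthogonality requires all 25 pairs distinct.
Check by first coordinate: for each symbol s of L1, list the L2 entries in the n cells where L1 = s; they must all differ.
  L1 = 0: L2 entries (in reading order) 2, 1, 4, 0, 3 — all 5 distinct ✓
  L1 = 1: L2 entries (in reading order) 3, 0, 1, 2, 4 — all 5 distinct ✓
  L1 = 2: L2 entries (in reading order) 4, 2, 0, 3, 1 — all 5 distinct ✓
  L1 = 3: L2 entries (in reading order) 0, 4, 3, 1, 2 — all 5 distinct ✓
  L1 = 4: L2 entries (in reading order) 1, 3, 2, 4, 0 — all 5 distinct ✓
Every symbol of L1 meets every symbol of L2 exactly once, so all 25 pairs are distinct (25 of 25).
Conclusion: YES.

YES


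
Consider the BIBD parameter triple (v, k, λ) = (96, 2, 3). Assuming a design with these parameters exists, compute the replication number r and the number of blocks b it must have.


Any 2-(v, k, λ) BIBD satisfies two necessary conditions:
  (i)  Each point sits in r blocks, and counting incidences through any fixed point gives r(k − 1) = λ(v − 1), so r = λ(v − 1)/(k − 1).
  (ii) Total incidences bk = vr, so b = vr/k.
Step 1: r = λ(v − 1)/(k − 1) = 3·(96 − 1)/(2 − 1) = 3·95/1 = 285/1 = 285.
Step 2: b = vr/k = 96·285/2 = 27360/2 = 13680.
Check integrality: r = 285 ∈ Z ✓, b = 13680 ∈ Z ✓.
(These identities are necessary conditions: they determine r and b for any design with these parameters, but do not by themselves prove that one exists.)

r = 285, b = 13680.


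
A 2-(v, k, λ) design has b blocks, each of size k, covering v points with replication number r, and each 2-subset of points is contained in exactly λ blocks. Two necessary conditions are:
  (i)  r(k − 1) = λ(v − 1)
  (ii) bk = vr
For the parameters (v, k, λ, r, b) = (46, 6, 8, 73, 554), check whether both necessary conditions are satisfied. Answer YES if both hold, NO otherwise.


Condition (i): r(k − 1) = 73·5 = 365; λ(v − 1) = 8·45 = 360. Match? NO.
Condition (ii): bk = 554·6 = 3324; vr = 46·73 = 3358. Match? NO.
Both conditions hold? NO.

NO


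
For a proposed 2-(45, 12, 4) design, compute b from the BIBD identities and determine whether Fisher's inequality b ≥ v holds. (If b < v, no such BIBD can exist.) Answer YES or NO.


r = λ(v − 1)/(k − 1) = 4·44/11 = 16.
b = vr/k = 45·16/12 = 60.
Fisher's inequality: b ≥ v ⇔ 60 ≥ 45? YES.

YES


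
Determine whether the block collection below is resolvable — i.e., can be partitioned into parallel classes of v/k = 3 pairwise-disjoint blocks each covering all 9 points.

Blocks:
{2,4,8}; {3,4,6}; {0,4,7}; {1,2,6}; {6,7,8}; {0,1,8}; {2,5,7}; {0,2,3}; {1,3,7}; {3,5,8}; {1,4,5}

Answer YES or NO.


v = 9, block size k = 3, number of blocks = 11.
For resolvability, blocks must partition into parallel classes of size v/k = 3.
Total blocks must therefore be a multiple of 3: 11 = 3·3 + 2 ⇒ not divisible ✗.
Resolvable? NO.

NO


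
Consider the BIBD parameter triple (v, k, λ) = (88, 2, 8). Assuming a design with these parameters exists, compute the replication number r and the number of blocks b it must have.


Any 2-(v, k, λ) BIBD satisfies two necessary conditions:
  (i)  Each point sits in r blocks, and counting incidences through any fixed point gives r(k − 1) = λ(v − 1), so r = λ(v − 1)/(k − 1).
  (ii) Total incidences bk = vr, so b = vr/k.
Step 1: r = λ(v − 1)/(k − 1) = 8·(88 − 1)/(2 − 1) = 8·87/1 = 696/1 = 696.
Step 2: b = vr/k = 88·696/2 = 61248/2 = 30624.
Check integrality: r = 696 ∈ Z ✓, b = 30624 ∈ Z ✓.
(These identities are necessary conditions: they determine r and b for any design with these parameters, but do not by themselves prove that one exists.)

r = 696, b = 30624.


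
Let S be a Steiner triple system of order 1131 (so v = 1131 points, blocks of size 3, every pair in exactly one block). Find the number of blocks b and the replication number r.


An STS(v) is a 2-(v, 3, 1) BIBD: block size k = 3, λ = 1.
Replication: r(k − 1) = λ(v − 1) ⇒ r·2 = 1131 − 1 = 1130 ⇒ r = 565.
Block count: bk = vr ⇒ b·3 = 1131·565 = 639015 ⇒ b = 213005.

r = 565, b = 213005.


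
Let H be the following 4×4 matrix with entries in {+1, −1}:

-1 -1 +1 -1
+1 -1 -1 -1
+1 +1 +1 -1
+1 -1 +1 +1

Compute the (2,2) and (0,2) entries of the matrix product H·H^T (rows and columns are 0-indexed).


Row 0 of H: [-1, -1, 1, -1].
Row 2 of H: [1, 1, 1, -1].
(H·H^T)[2][2] = Σ_j H[2][j]·H[2][j] = (1)² + (1)² + (1)² + (-1)² = 1 + 1 + 1 + 1 = 4.
(H·H^T)[0][2] = Σ_j H[0][j]·H[2][j] = (-1)·(1) + (-1)·(1) + (1)·(1) + (-1)·(-1) = -1 + -1 + 1 + 1 = 0.
So rows 0 and 2 are orthogonal; the diagonal entry equals n = 4.

(2,2) entry = 4; (0,2) entry = 0.
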